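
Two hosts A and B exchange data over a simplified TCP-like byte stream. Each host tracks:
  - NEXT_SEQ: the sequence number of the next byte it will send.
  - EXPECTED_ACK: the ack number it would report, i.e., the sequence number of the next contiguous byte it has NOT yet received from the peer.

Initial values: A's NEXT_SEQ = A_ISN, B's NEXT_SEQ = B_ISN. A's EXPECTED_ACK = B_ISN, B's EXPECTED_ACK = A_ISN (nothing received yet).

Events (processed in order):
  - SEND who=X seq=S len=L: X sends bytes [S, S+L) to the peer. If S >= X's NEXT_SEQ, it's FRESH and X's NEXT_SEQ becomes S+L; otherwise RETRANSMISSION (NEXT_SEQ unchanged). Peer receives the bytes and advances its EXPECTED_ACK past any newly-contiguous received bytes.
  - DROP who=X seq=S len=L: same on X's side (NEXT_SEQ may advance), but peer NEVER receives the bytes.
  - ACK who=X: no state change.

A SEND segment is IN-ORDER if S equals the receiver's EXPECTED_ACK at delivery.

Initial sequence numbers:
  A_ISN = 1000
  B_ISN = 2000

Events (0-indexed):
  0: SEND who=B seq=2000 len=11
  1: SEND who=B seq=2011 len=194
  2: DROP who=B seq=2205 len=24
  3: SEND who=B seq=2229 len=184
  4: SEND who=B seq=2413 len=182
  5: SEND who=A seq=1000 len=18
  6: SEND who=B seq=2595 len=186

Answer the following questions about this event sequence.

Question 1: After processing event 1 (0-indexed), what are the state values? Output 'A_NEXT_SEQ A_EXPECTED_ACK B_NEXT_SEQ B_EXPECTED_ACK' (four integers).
After event 0: A_seq=1000 A_ack=2011 B_seq=2011 B_ack=1000
After event 1: A_seq=1000 A_ack=2205 B_seq=2205 B_ack=1000

1000 2205 2205 1000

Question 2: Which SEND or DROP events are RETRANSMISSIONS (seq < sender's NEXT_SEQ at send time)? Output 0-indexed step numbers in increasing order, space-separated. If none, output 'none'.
Answer: none

Derivation:
Step 0: SEND seq=2000 -> fresh
Step 1: SEND seq=2011 -> fresh
Step 2: DROP seq=2205 -> fresh
Step 3: SEND seq=2229 -> fresh
Step 4: SEND seq=2413 -> fresh
Step 5: SEND seq=1000 -> fresh
Step 6: SEND seq=2595 -> fresh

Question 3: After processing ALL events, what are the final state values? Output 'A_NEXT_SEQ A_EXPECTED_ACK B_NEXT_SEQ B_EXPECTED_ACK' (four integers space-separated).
After event 0: A_seq=1000 A_ack=2011 B_seq=2011 B_ack=1000
After event 1: A_seq=1000 A_ack=2205 B_seq=2205 B_ack=1000
After event 2: A_seq=1000 A_ack=2205 B_seq=2229 B_ack=1000
After event 3: A_seq=1000 A_ack=2205 B_seq=2413 B_ack=1000
After event 4: A_seq=1000 A_ack=2205 B_seq=2595 B_ack=1000
After event 5: A_seq=1018 A_ack=2205 B_seq=2595 B_ack=1018
After event 6: A_seq=1018 A_ack=2205 B_seq=2781 B_ack=1018

Answer: 1018 2205 2781 1018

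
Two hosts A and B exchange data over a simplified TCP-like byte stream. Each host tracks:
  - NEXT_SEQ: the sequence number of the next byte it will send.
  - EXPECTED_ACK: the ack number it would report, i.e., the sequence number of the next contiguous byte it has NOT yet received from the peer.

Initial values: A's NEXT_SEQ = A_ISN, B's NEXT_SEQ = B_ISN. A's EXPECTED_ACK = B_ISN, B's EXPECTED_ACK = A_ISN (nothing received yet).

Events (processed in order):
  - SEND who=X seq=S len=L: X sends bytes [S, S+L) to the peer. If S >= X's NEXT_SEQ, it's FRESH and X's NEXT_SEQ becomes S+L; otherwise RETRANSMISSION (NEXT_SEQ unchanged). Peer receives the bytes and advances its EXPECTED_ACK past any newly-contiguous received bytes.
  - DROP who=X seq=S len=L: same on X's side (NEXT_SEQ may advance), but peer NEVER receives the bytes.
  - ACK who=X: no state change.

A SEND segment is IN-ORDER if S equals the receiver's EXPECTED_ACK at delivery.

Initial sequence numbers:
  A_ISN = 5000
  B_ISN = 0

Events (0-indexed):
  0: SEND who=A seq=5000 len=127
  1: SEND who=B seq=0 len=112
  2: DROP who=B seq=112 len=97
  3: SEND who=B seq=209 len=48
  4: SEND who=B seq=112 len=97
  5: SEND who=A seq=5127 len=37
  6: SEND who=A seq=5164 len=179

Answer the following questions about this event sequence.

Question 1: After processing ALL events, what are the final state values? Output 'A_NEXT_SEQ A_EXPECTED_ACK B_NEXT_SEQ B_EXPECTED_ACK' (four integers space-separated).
Answer: 5343 257 257 5343

Derivation:
After event 0: A_seq=5127 A_ack=0 B_seq=0 B_ack=5127
After event 1: A_seq=5127 A_ack=112 B_seq=112 B_ack=5127
After event 2: A_seq=5127 A_ack=112 B_seq=209 B_ack=5127
After event 3: A_seq=5127 A_ack=112 B_seq=257 B_ack=5127
After event 4: A_seq=5127 A_ack=257 B_seq=257 B_ack=5127
After event 5: A_seq=5164 A_ack=257 B_seq=257 B_ack=5164
After event 6: A_seq=5343 A_ack=257 B_seq=257 B_ack=5343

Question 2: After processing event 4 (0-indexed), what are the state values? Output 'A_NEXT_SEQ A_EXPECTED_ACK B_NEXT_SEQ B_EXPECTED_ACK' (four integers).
After event 0: A_seq=5127 A_ack=0 B_seq=0 B_ack=5127
After event 1: A_seq=5127 A_ack=112 B_seq=112 B_ack=5127
After event 2: A_seq=5127 A_ack=112 B_seq=209 B_ack=5127
After event 3: A_seq=5127 A_ack=112 B_seq=257 B_ack=5127
After event 4: A_seq=5127 A_ack=257 B_seq=257 B_ack=5127

5127 257 257 5127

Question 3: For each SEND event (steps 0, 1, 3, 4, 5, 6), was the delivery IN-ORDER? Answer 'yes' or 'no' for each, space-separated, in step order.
Step 0: SEND seq=5000 -> in-order
Step 1: SEND seq=0 -> in-order
Step 3: SEND seq=209 -> out-of-order
Step 4: SEND seq=112 -> in-order
Step 5: SEND seq=5127 -> in-order
Step 6: SEND seq=5164 -> in-order

Answer: yes yes no yes yes yes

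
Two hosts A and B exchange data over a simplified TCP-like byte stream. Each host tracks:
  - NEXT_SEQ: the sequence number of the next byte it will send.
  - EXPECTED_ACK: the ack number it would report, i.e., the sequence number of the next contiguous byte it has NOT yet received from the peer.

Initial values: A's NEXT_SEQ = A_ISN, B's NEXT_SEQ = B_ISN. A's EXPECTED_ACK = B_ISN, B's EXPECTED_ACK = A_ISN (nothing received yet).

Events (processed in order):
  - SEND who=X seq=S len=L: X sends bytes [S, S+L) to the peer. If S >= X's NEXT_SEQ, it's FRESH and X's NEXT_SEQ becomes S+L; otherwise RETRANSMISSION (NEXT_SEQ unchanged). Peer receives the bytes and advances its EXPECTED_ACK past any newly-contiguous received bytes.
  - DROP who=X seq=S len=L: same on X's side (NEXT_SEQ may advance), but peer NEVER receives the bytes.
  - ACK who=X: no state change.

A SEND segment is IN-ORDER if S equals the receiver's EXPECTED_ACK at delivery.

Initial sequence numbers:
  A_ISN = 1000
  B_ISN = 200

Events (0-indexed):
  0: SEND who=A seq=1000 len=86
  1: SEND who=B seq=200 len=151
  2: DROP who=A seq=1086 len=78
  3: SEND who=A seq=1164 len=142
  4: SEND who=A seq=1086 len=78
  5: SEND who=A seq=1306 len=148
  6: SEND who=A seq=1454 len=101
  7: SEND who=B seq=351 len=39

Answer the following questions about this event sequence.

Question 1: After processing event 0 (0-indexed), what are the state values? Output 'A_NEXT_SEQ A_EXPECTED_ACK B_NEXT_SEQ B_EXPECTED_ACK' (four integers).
After event 0: A_seq=1086 A_ack=200 B_seq=200 B_ack=1086

1086 200 200 1086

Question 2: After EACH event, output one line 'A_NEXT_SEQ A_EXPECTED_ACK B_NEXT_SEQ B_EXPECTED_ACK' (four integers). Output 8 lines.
1086 200 200 1086
1086 351 351 1086
1164 351 351 1086
1306 351 351 1086
1306 351 351 1306
1454 351 351 1454
1555 351 351 1555
1555 390 390 1555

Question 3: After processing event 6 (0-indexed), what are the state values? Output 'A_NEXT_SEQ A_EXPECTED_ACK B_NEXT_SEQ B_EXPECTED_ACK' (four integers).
After event 0: A_seq=1086 A_ack=200 B_seq=200 B_ack=1086
After event 1: A_seq=1086 A_ack=351 B_seq=351 B_ack=1086
After event 2: A_seq=1164 A_ack=351 B_seq=351 B_ack=1086
After event 3: A_seq=1306 A_ack=351 B_seq=351 B_ack=1086
After event 4: A_seq=1306 A_ack=351 B_seq=351 B_ack=1306
After event 5: A_seq=1454 A_ack=351 B_seq=351 B_ack=1454
After event 6: A_seq=1555 A_ack=351 B_seq=351 B_ack=1555

1555 351 351 1555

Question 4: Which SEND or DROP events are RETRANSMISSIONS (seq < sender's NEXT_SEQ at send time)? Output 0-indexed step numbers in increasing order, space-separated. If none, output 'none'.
Answer: 4

Derivation:
Step 0: SEND seq=1000 -> fresh
Step 1: SEND seq=200 -> fresh
Step 2: DROP seq=1086 -> fresh
Step 3: SEND seq=1164 -> fresh
Step 4: SEND seq=1086 -> retransmit
Step 5: SEND seq=1306 -> fresh
Step 6: SEND seq=1454 -> fresh
Step 7: SEND seq=351 -> fresh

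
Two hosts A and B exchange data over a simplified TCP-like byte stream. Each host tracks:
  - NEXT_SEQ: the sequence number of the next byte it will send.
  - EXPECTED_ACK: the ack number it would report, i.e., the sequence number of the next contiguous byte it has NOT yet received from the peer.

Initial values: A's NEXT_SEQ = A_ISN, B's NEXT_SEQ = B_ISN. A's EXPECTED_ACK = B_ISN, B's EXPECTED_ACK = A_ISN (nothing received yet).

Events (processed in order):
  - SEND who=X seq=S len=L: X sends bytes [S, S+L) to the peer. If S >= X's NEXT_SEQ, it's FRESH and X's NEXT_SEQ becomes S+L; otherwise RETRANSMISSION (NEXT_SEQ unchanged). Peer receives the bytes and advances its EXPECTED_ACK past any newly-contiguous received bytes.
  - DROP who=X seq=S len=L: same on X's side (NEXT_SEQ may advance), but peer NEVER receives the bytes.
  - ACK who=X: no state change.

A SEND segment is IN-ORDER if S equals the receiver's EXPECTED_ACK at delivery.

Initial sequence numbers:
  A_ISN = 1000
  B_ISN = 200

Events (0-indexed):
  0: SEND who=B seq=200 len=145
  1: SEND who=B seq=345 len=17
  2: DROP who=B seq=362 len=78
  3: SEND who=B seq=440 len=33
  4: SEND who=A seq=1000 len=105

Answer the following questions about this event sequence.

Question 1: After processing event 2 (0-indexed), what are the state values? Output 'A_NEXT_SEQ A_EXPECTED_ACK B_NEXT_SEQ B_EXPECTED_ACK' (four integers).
After event 0: A_seq=1000 A_ack=345 B_seq=345 B_ack=1000
After event 1: A_seq=1000 A_ack=362 B_seq=362 B_ack=1000
After event 2: A_seq=1000 A_ack=362 B_seq=440 B_ack=1000

1000 362 440 1000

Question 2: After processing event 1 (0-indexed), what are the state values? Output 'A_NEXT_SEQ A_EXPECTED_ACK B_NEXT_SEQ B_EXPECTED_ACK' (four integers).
After event 0: A_seq=1000 A_ack=345 B_seq=345 B_ack=1000
After event 1: A_seq=1000 A_ack=362 B_seq=362 B_ack=1000

1000 362 362 1000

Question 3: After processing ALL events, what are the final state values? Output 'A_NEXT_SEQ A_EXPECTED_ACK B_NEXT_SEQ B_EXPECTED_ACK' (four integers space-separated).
Answer: 1105 362 473 1105

Derivation:
After event 0: A_seq=1000 A_ack=345 B_seq=345 B_ack=1000
After event 1: A_seq=1000 A_ack=362 B_seq=362 B_ack=1000
After event 2: A_seq=1000 A_ack=362 B_seq=440 B_ack=1000
After event 3: A_seq=1000 A_ack=362 B_seq=473 B_ack=1000
After event 4: A_seq=1105 A_ack=362 B_seq=473 B_ack=1105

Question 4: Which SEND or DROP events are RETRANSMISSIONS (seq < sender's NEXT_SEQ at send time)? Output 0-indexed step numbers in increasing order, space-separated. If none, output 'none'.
Step 0: SEND seq=200 -> fresh
Step 1: SEND seq=345 -> fresh
Step 2: DROP seq=362 -> fresh
Step 3: SEND seq=440 -> fresh
Step 4: SEND seq=1000 -> fresh

Answer: none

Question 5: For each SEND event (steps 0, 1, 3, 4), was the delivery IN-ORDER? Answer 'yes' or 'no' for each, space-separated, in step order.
Answer: yes yes no yes

Derivation:
Step 0: SEND seq=200 -> in-order
Step 1: SEND seq=345 -> in-order
Step 3: SEND seq=440 -> out-of-order
Step 4: SEND seq=1000 -> in-order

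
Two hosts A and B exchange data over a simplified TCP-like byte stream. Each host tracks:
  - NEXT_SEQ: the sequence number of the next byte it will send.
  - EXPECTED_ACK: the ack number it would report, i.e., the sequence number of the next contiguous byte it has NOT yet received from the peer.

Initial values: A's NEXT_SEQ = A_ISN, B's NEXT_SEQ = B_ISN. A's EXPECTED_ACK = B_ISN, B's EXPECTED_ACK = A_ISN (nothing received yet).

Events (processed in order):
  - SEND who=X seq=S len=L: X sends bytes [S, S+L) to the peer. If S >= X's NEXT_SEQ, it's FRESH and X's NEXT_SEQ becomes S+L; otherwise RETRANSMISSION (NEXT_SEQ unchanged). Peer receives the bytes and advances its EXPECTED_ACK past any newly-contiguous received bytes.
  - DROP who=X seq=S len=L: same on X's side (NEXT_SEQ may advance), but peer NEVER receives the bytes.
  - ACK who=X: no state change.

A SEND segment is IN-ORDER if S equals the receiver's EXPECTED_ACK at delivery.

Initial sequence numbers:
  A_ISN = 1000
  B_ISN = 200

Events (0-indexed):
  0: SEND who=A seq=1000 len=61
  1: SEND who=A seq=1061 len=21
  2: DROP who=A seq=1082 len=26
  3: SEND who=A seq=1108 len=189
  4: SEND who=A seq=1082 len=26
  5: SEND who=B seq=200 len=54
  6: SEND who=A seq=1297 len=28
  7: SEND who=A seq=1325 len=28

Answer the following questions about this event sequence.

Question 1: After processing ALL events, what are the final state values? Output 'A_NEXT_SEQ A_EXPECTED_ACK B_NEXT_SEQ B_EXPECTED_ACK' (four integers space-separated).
After event 0: A_seq=1061 A_ack=200 B_seq=200 B_ack=1061
After event 1: A_seq=1082 A_ack=200 B_seq=200 B_ack=1082
After event 2: A_seq=1108 A_ack=200 B_seq=200 B_ack=1082
After event 3: A_seq=1297 A_ack=200 B_seq=200 B_ack=1082
After event 4: A_seq=1297 A_ack=200 B_seq=200 B_ack=1297
After event 5: A_seq=1297 A_ack=254 B_seq=254 B_ack=1297
After event 6: A_seq=1325 A_ack=254 B_seq=254 B_ack=1325
After event 7: A_seq=1353 A_ack=254 B_seq=254 B_ack=1353

Answer: 1353 254 254 1353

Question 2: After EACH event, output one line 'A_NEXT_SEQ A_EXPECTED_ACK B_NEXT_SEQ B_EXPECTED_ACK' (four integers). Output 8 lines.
1061 200 200 1061
1082 200 200 1082
1108 200 200 1082
1297 200 200 1082
1297 200 200 1297
1297 254 254 1297
1325 254 254 1325
1353 254 254 1353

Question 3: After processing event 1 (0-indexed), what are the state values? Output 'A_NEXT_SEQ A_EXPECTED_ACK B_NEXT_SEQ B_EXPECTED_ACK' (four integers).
After event 0: A_seq=1061 A_ack=200 B_seq=200 B_ack=1061
After event 1: A_seq=1082 A_ack=200 B_seq=200 B_ack=1082

1082 200 200 1082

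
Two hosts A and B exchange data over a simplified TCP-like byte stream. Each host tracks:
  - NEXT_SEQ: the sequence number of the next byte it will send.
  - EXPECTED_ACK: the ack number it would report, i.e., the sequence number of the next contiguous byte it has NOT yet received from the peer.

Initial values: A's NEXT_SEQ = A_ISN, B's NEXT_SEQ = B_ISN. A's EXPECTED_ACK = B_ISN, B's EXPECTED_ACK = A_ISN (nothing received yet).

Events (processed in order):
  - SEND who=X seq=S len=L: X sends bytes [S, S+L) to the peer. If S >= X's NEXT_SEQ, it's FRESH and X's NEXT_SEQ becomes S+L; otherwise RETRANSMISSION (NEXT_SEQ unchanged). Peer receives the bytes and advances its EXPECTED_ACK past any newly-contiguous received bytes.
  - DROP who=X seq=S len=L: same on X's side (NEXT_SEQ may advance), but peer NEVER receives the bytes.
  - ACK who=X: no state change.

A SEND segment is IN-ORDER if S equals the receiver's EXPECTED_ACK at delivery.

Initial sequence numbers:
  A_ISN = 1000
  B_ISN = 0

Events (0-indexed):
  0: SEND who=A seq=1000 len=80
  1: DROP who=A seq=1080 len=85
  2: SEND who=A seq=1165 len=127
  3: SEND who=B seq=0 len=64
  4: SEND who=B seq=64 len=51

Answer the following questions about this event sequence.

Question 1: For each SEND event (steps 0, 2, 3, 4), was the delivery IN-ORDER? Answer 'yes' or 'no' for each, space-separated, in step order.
Answer: yes no yes yes

Derivation:
Step 0: SEND seq=1000 -> in-order
Step 2: SEND seq=1165 -> out-of-order
Step 3: SEND seq=0 -> in-order
Step 4: SEND seq=64 -> in-order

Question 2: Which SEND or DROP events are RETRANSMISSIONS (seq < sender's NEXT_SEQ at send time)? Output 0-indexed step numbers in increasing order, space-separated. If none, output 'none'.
Answer: none

Derivation:
Step 0: SEND seq=1000 -> fresh
Step 1: DROP seq=1080 -> fresh
Step 2: SEND seq=1165 -> fresh
Step 3: SEND seq=0 -> fresh
Step 4: SEND seq=64 -> fresh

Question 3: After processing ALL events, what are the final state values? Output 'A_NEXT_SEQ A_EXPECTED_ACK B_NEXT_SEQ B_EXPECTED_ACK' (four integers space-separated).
Answer: 1292 115 115 1080

Derivation:
After event 0: A_seq=1080 A_ack=0 B_seq=0 B_ack=1080
After event 1: A_seq=1165 A_ack=0 B_seq=0 B_ack=1080
After event 2: A_seq=1292 A_ack=0 B_seq=0 B_ack=1080
After event 3: A_seq=1292 A_ack=64 B_seq=64 B_ack=1080
After event 4: A_seq=1292 A_ack=115 B_seq=115 B_ack=1080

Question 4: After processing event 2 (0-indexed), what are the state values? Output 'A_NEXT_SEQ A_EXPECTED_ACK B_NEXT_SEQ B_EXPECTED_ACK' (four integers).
After event 0: A_seq=1080 A_ack=0 B_seq=0 B_ack=1080
After event 1: A_seq=1165 A_ack=0 B_seq=0 B_ack=1080
After event 2: A_seq=1292 A_ack=0 B_seq=0 B_ack=1080

1292 0 0 1080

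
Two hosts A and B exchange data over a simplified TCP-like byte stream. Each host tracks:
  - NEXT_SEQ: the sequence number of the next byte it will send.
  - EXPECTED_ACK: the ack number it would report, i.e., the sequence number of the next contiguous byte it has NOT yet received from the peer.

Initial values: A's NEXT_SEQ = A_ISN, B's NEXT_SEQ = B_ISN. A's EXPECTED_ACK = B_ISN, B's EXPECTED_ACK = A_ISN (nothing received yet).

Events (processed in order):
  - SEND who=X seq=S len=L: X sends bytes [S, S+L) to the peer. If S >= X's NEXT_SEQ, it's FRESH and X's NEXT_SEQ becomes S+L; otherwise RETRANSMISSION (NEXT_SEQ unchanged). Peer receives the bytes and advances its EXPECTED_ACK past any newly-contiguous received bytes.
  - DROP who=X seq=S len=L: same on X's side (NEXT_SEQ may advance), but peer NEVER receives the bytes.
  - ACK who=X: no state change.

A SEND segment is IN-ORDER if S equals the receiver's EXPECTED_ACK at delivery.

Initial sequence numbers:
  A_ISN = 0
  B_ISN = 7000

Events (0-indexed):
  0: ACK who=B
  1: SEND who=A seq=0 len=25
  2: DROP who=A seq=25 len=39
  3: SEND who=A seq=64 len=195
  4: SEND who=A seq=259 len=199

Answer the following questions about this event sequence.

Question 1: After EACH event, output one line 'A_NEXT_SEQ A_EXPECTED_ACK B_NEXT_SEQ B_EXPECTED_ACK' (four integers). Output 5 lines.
0 7000 7000 0
25 7000 7000 25
64 7000 7000 25
259 7000 7000 25
458 7000 7000 25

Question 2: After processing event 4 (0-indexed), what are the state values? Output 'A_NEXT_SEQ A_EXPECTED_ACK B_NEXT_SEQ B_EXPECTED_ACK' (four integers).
After event 0: A_seq=0 A_ack=7000 B_seq=7000 B_ack=0
After event 1: A_seq=25 A_ack=7000 B_seq=7000 B_ack=25
After event 2: A_seq=64 A_ack=7000 B_seq=7000 B_ack=25
After event 3: A_seq=259 A_ack=7000 B_seq=7000 B_ack=25
After event 4: A_seq=458 A_ack=7000 B_seq=7000 B_ack=25

458 7000 7000 25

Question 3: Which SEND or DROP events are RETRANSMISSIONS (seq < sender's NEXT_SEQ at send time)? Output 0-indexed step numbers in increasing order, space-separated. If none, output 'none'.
Answer: none

Derivation:
Step 1: SEND seq=0 -> fresh
Step 2: DROP seq=25 -> fresh
Step 3: SEND seq=64 -> fresh
Step 4: SEND seq=259 -> fresh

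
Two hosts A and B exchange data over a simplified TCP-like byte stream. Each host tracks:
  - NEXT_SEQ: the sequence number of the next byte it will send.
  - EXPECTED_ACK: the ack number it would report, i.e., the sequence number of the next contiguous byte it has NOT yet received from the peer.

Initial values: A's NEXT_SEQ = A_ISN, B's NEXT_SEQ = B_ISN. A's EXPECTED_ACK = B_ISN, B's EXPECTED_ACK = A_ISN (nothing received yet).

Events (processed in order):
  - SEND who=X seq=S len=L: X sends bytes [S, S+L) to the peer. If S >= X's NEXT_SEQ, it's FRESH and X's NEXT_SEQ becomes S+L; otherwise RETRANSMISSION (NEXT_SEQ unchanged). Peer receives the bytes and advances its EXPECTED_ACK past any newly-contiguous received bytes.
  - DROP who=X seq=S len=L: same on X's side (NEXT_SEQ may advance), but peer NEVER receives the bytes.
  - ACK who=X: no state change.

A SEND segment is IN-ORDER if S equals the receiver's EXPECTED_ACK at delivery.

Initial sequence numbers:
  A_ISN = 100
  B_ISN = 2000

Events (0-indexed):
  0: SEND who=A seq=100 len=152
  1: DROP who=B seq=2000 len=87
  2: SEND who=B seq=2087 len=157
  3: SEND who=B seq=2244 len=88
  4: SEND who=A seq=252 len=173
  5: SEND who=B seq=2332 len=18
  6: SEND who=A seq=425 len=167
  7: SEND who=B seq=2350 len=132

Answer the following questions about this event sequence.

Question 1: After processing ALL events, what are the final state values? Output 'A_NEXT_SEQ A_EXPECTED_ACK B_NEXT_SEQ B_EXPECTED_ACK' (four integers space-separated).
Answer: 592 2000 2482 592

Derivation:
After event 0: A_seq=252 A_ack=2000 B_seq=2000 B_ack=252
After event 1: A_seq=252 A_ack=2000 B_seq=2087 B_ack=252
After event 2: A_seq=252 A_ack=2000 B_seq=2244 B_ack=252
After event 3: A_seq=252 A_ack=2000 B_seq=2332 B_ack=252
After event 4: A_seq=425 A_ack=2000 B_seq=2332 B_ack=425
After event 5: A_seq=425 A_ack=2000 B_seq=2350 B_ack=425
After event 6: A_seq=592 A_ack=2000 B_seq=2350 B_ack=592
After event 7: A_seq=592 A_ack=2000 B_seq=2482 B_ack=592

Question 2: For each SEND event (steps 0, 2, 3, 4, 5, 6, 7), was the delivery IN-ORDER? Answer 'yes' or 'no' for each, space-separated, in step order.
Answer: yes no no yes no yes no

Derivation:
Step 0: SEND seq=100 -> in-order
Step 2: SEND seq=2087 -> out-of-order
Step 3: SEND seq=2244 -> out-of-order
Step 4: SEND seq=252 -> in-order
Step 5: SEND seq=2332 -> out-of-order
Step 6: SEND seq=425 -> in-order
Step 7: SEND seq=2350 -> out-of-order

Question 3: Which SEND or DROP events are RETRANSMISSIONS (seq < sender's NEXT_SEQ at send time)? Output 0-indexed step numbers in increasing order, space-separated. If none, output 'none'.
Step 0: SEND seq=100 -> fresh
Step 1: DROP seq=2000 -> fresh
Step 2: SEND seq=2087 -> fresh
Step 3: SEND seq=2244 -> fresh
Step 4: SEND seq=252 -> fresh
Step 5: SEND seq=2332 -> fresh
Step 6: SEND seq=425 -> fresh
Step 7: SEND seq=2350 -> fresh

Answer: none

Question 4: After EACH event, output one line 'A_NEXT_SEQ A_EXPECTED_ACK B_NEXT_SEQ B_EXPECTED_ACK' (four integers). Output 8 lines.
252 2000 2000 252
252 2000 2087 252
252 2000 2244 252
252 2000 2332 252
425 2000 2332 425
425 2000 2350 425
592 2000 2350 592
592 2000 2482 592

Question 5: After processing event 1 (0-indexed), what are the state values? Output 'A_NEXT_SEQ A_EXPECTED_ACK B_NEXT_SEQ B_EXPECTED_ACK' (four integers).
After event 0: A_seq=252 A_ack=2000 B_seq=2000 B_ack=252
After event 1: A_seq=252 A_ack=2000 B_seq=2087 B_ack=252

252 2000 2087 252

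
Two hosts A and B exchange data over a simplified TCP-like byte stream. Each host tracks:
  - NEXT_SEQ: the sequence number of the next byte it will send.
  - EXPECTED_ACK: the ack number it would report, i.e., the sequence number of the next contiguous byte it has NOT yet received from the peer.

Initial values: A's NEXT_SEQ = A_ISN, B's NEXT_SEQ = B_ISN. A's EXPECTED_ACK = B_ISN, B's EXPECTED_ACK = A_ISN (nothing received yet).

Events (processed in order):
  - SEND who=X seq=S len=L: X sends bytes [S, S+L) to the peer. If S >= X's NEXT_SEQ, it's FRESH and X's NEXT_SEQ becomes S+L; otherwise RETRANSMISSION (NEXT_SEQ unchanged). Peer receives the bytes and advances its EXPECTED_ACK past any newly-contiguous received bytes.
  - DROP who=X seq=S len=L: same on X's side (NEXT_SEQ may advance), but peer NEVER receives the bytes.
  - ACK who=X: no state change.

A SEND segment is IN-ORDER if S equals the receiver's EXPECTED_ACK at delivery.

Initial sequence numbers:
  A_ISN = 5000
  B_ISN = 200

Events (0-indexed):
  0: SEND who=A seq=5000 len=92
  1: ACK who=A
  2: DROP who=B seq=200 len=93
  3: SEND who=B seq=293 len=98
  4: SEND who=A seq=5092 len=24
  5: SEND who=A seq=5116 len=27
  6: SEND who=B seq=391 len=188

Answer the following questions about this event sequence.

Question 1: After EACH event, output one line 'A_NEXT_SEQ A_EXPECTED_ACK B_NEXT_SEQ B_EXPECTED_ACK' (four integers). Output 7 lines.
5092 200 200 5092
5092 200 200 5092
5092 200 293 5092
5092 200 391 5092
5116 200 391 5116
5143 200 391 5143
5143 200 579 5143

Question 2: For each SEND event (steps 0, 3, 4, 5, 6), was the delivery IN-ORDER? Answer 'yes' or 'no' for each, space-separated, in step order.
Step 0: SEND seq=5000 -> in-order
Step 3: SEND seq=293 -> out-of-order
Step 4: SEND seq=5092 -> in-order
Step 5: SEND seq=5116 -> in-order
Step 6: SEND seq=391 -> out-of-order

Answer: yes no yes yes no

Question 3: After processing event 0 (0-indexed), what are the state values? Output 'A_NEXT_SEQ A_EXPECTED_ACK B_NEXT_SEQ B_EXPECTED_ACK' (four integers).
After event 0: A_seq=5092 A_ack=200 B_seq=200 B_ack=5092

5092 200 200 5092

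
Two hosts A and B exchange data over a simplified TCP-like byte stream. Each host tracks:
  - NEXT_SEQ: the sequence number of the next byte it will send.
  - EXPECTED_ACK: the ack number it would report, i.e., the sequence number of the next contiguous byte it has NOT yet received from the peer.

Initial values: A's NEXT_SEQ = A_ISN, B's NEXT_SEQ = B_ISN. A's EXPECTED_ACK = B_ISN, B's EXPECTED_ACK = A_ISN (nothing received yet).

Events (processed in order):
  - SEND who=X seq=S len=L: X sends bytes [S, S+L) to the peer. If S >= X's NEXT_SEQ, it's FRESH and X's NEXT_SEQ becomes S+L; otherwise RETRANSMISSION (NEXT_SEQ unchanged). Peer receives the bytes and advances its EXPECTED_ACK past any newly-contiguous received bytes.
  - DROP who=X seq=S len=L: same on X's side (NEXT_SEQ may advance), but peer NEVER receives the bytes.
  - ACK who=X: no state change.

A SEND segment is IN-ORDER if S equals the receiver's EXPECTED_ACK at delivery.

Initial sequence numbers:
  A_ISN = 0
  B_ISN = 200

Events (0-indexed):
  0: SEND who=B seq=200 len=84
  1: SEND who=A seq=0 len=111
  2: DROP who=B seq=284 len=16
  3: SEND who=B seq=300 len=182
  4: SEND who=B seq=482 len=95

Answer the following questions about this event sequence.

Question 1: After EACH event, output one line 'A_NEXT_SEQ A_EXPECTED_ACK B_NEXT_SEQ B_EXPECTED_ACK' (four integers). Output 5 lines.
0 284 284 0
111 284 284 111
111 284 300 111
111 284 482 111
111 284 577 111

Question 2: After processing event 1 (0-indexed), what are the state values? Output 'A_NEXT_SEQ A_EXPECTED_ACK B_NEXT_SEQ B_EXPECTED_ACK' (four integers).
After event 0: A_seq=0 A_ack=284 B_seq=284 B_ack=0
After event 1: A_seq=111 A_ack=284 B_seq=284 B_ack=111

111 284 284 111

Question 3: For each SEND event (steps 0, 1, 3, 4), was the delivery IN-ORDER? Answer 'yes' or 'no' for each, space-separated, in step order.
Step 0: SEND seq=200 -> in-order
Step 1: SEND seq=0 -> in-order
Step 3: SEND seq=300 -> out-of-order
Step 4: SEND seq=482 -> out-of-order

Answer: yes yes no no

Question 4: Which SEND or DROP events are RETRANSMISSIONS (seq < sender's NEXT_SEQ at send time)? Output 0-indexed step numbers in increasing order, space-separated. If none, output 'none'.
Step 0: SEND seq=200 -> fresh
Step 1: SEND seq=0 -> fresh
Step 2: DROP seq=284 -> fresh
Step 3: SEND seq=300 -> fresh
Step 4: SEND seq=482 -> fresh

Answer: none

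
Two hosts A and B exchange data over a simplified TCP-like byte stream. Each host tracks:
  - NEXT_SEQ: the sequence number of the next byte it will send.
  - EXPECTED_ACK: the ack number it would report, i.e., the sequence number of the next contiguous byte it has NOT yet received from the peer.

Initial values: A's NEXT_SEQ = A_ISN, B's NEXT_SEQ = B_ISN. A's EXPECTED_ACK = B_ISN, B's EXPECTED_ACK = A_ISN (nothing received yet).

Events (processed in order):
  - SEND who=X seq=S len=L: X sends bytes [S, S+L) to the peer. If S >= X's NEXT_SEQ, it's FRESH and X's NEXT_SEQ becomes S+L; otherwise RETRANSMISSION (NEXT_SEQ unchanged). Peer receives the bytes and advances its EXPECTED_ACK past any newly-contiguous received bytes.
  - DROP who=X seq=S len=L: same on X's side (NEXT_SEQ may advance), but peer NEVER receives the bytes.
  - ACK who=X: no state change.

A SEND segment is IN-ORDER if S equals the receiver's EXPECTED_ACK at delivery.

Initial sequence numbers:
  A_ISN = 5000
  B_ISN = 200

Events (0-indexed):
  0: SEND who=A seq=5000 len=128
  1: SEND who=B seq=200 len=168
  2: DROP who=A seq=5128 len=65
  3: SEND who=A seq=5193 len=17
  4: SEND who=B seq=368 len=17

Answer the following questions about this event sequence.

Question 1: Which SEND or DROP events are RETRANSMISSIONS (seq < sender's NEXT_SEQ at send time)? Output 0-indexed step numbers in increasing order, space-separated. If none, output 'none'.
Step 0: SEND seq=5000 -> fresh
Step 1: SEND seq=200 -> fresh
Step 2: DROP seq=5128 -> fresh
Step 3: SEND seq=5193 -> fresh
Step 4: SEND seq=368 -> fresh

Answer: none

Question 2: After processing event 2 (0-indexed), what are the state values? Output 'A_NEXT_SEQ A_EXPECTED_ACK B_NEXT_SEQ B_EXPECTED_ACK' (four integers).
After event 0: A_seq=5128 A_ack=200 B_seq=200 B_ack=5128
After event 1: A_seq=5128 A_ack=368 B_seq=368 B_ack=5128
After event 2: A_seq=5193 A_ack=368 B_seq=368 B_ack=5128

5193 368 368 5128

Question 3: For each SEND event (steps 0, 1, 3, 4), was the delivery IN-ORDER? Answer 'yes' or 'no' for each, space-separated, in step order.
Answer: yes yes no yes

Derivation:
Step 0: SEND seq=5000 -> in-order
Step 1: SEND seq=200 -> in-order
Step 3: SEND seq=5193 -> out-of-order
Step 4: SEND seq=368 -> in-order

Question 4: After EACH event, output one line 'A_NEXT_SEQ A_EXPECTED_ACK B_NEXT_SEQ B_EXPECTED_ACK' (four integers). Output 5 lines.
5128 200 200 5128
5128 368 368 5128
5193 368 368 5128
5210 368 368 5128
5210 385 385 5128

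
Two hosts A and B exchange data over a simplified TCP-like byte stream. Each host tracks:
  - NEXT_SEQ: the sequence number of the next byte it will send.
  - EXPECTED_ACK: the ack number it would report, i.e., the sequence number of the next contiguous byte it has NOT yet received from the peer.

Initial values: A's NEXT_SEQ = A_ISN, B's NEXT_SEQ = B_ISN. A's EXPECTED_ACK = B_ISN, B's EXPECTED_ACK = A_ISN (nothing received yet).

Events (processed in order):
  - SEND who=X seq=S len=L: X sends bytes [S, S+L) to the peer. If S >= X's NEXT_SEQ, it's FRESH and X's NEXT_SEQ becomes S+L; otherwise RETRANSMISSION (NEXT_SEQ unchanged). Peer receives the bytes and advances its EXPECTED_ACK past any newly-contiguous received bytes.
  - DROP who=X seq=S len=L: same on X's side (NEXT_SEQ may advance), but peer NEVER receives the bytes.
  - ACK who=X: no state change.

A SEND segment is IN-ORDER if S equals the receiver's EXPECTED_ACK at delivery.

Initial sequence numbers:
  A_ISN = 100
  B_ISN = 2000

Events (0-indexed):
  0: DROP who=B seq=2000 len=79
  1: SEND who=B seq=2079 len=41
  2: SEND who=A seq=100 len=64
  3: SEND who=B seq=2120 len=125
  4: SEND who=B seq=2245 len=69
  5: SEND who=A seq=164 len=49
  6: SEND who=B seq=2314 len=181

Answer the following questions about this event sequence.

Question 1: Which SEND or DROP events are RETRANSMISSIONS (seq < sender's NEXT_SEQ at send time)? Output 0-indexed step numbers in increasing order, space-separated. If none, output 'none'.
Step 0: DROP seq=2000 -> fresh
Step 1: SEND seq=2079 -> fresh
Step 2: SEND seq=100 -> fresh
Step 3: SEND seq=2120 -> fresh
Step 4: SEND seq=2245 -> fresh
Step 5: SEND seq=164 -> fresh
Step 6: SEND seq=2314 -> fresh

Answer: none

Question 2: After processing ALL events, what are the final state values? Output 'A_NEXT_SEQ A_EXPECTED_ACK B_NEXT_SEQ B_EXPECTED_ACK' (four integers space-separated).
Answer: 213 2000 2495 213

Derivation:
After event 0: A_seq=100 A_ack=2000 B_seq=2079 B_ack=100
After event 1: A_seq=100 A_ack=2000 B_seq=2120 B_ack=100
After event 2: A_seq=164 A_ack=2000 B_seq=2120 B_ack=164
After event 3: A_seq=164 A_ack=2000 B_seq=2245 B_ack=164
After event 4: A_seq=164 A_ack=2000 B_seq=2314 B_ack=164
After event 5: A_seq=213 A_ack=2000 B_seq=2314 B_ack=213
After event 6: A_seq=213 A_ack=2000 B_seq=2495 B_ack=213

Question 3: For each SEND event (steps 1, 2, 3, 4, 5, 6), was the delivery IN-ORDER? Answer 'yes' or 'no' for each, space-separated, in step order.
Answer: no yes no no yes no

Derivation:
Step 1: SEND seq=2079 -> out-of-order
Step 2: SEND seq=100 -> in-order
Step 3: SEND seq=2120 -> out-of-order
Step 4: SEND seq=2245 -> out-of-order
Step 5: SEND seq=164 -> in-order
Step 6: SEND seq=2314 -> out-of-order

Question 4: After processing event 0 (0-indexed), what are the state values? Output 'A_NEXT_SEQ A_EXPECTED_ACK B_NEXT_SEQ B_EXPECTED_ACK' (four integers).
After event 0: A_seq=100 A_ack=2000 B_seq=2079 B_ack=100

100 2000 2079 100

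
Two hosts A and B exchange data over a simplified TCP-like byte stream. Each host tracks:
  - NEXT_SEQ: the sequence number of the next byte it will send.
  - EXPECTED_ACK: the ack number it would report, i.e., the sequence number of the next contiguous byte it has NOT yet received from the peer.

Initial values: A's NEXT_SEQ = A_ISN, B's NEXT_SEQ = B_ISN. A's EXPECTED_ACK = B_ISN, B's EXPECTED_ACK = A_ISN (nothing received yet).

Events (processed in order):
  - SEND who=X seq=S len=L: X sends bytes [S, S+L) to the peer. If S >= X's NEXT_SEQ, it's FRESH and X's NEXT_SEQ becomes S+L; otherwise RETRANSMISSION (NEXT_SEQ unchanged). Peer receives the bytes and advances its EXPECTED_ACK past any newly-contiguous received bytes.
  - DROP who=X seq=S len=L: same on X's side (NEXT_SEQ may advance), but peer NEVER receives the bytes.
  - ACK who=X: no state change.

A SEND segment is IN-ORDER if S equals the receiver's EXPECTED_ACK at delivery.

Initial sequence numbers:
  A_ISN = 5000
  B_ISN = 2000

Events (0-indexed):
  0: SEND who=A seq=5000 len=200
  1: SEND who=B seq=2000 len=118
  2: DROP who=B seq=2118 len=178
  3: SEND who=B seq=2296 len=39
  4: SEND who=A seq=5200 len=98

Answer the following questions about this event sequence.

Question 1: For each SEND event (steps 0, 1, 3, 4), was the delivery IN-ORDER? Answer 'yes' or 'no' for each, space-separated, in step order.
Answer: yes yes no yes

Derivation:
Step 0: SEND seq=5000 -> in-order
Step 1: SEND seq=2000 -> in-order
Step 3: SEND seq=2296 -> out-of-order
Step 4: SEND seq=5200 -> in-order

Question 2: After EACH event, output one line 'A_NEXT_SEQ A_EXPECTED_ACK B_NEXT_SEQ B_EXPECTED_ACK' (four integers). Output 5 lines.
5200 2000 2000 5200
5200 2118 2118 5200
5200 2118 2296 5200
5200 2118 2335 5200
5298 2118 2335 5298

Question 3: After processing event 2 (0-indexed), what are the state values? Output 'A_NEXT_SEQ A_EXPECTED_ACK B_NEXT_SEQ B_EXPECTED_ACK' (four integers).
After event 0: A_seq=5200 A_ack=2000 B_seq=2000 B_ack=5200
After event 1: A_seq=5200 A_ack=2118 B_seq=2118 B_ack=5200
After event 2: A_seq=5200 A_ack=2118 B_seq=2296 B_ack=5200

5200 2118 2296 5200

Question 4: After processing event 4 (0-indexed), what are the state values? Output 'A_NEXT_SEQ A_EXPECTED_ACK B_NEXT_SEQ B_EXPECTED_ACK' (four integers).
After event 0: A_seq=5200 A_ack=2000 B_seq=2000 B_ack=5200
After event 1: A_seq=5200 A_ack=2118 B_seq=2118 B_ack=5200
After event 2: A_seq=5200 A_ack=2118 B_seq=2296 B_ack=5200
After event 3: A_seq=5200 A_ack=2118 B_seq=2335 B_ack=5200
After event 4: A_seq=5298 A_ack=2118 B_seq=2335 B_ack=5298

5298 2118 2335 5298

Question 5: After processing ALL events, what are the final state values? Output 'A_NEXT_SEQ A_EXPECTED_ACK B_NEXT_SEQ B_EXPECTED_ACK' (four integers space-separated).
After event 0: A_seq=5200 A_ack=2000 B_seq=2000 B_ack=5200
After event 1: A_seq=5200 A_ack=2118 B_seq=2118 B_ack=5200
After event 2: A_seq=5200 A_ack=2118 B_seq=2296 B_ack=5200
After event 3: A_seq=5200 A_ack=2118 B_seq=2335 B_ack=5200
After event 4: A_seq=5298 A_ack=2118 B_seq=2335 B_ack=5298

Answer: 5298 2118 2335 5298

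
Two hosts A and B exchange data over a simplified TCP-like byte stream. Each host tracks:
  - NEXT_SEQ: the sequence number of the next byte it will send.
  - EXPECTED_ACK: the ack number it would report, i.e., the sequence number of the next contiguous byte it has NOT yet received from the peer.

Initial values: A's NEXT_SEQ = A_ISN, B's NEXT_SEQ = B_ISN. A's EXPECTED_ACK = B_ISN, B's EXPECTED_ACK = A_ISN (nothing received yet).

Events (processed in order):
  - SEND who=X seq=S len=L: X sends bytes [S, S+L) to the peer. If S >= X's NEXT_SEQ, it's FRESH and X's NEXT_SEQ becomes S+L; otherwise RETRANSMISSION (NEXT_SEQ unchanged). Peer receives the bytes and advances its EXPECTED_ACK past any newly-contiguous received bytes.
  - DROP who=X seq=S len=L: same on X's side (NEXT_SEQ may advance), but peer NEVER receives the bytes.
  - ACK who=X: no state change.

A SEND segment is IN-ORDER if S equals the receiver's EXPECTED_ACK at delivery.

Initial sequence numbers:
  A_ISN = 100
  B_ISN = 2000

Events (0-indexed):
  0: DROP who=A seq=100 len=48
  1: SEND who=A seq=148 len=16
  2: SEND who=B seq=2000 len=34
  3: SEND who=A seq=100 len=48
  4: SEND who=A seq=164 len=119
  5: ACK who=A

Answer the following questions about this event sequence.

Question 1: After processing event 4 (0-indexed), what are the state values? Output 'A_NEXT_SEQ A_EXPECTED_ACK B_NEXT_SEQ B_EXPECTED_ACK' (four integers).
After event 0: A_seq=148 A_ack=2000 B_seq=2000 B_ack=100
After event 1: A_seq=164 A_ack=2000 B_seq=2000 B_ack=100
After event 2: A_seq=164 A_ack=2034 B_seq=2034 B_ack=100
After event 3: A_seq=164 A_ack=2034 B_seq=2034 B_ack=164
After event 4: A_seq=283 A_ack=2034 B_seq=2034 B_ack=283

283 2034 2034 283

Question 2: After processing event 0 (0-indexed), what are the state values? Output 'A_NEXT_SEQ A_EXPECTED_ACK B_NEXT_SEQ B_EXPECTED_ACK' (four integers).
After event 0: A_seq=148 A_ack=2000 B_seq=2000 B_ack=100

148 2000 2000 100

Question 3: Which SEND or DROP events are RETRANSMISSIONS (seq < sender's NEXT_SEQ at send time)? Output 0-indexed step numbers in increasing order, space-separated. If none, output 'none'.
Step 0: DROP seq=100 -> fresh
Step 1: SEND seq=148 -> fresh
Step 2: SEND seq=2000 -> fresh
Step 3: SEND seq=100 -> retransmit
Step 4: SEND seq=164 -> fresh

Answer: 3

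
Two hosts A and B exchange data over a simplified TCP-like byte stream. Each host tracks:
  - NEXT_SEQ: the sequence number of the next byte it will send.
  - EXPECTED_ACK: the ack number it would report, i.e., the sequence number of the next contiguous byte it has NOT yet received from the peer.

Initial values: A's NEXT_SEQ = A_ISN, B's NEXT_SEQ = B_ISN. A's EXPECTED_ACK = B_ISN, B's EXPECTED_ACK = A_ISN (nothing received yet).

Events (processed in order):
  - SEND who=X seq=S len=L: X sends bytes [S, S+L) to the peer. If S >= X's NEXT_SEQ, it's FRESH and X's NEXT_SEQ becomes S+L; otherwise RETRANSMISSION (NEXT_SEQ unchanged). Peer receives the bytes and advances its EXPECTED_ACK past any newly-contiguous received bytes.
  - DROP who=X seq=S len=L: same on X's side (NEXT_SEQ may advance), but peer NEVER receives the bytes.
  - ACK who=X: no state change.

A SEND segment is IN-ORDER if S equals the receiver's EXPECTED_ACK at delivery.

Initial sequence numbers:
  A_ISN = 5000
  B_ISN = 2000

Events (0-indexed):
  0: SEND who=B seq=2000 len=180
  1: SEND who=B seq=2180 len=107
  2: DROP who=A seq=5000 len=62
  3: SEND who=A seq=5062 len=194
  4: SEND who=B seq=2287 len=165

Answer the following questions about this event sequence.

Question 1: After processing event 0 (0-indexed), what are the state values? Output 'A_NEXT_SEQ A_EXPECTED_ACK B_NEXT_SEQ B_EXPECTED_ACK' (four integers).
After event 0: A_seq=5000 A_ack=2180 B_seq=2180 B_ack=5000

5000 2180 2180 5000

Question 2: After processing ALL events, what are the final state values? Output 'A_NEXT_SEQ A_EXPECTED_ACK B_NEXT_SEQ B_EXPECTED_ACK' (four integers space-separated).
Answer: 5256 2452 2452 5000

Derivation:
After event 0: A_seq=5000 A_ack=2180 B_seq=2180 B_ack=5000
After event 1: A_seq=5000 A_ack=2287 B_seq=2287 B_ack=5000
After event 2: A_seq=5062 A_ack=2287 B_seq=2287 B_ack=5000
After event 3: A_seq=5256 A_ack=2287 B_seq=2287 B_ack=5000
After event 4: A_seq=5256 A_ack=2452 B_seq=2452 B_ack=5000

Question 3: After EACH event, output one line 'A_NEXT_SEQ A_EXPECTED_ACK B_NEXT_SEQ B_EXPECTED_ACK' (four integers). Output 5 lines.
5000 2180 2180 5000
5000 2287 2287 5000
5062 2287 2287 5000
5256 2287 2287 5000
5256 2452 2452 5000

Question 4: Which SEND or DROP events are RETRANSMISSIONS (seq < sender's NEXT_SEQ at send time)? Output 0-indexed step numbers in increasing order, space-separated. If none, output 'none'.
Answer: none

Derivation:
Step 0: SEND seq=2000 -> fresh
Step 1: SEND seq=2180 -> fresh
Step 2: DROP seq=5000 -> fresh
Step 3: SEND seq=5062 -> fresh
Step 4: SEND seq=2287 -> fresh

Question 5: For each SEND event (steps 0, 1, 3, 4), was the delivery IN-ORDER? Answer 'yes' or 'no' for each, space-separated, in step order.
Answer: yes yes no yes

Derivation:
Step 0: SEND seq=2000 -> in-order
Step 1: SEND seq=2180 -> in-order
Step 3: SEND seq=5062 -> out-of-order
Step 4: SEND seq=2287 -> in-order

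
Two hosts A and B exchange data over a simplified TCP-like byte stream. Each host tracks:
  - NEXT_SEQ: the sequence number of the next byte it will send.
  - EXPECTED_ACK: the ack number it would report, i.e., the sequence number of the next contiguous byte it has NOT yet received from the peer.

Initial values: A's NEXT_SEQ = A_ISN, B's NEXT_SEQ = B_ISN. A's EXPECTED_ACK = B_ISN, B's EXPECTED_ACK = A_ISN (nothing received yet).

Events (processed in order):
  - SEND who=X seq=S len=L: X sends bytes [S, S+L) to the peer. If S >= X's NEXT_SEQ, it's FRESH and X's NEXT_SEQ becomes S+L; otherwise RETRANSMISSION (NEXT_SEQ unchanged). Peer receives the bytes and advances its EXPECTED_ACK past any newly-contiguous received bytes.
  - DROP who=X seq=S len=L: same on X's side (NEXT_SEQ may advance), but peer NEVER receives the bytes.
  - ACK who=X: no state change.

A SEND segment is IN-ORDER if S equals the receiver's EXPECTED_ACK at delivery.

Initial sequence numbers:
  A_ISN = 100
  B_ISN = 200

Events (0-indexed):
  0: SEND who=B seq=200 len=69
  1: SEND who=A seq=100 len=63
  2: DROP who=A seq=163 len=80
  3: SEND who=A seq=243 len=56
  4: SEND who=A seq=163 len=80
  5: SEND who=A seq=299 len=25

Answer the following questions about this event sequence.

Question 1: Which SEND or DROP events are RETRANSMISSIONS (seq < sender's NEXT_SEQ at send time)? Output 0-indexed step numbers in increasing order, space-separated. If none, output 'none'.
Answer: 4

Derivation:
Step 0: SEND seq=200 -> fresh
Step 1: SEND seq=100 -> fresh
Step 2: DROP seq=163 -> fresh
Step 3: SEND seq=243 -> fresh
Step 4: SEND seq=163 -> retransmit
Step 5: SEND seq=299 -> fresh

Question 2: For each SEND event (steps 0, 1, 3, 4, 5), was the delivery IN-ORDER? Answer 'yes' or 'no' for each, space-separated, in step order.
Step 0: SEND seq=200 -> in-order
Step 1: SEND seq=100 -> in-order
Step 3: SEND seq=243 -> out-of-order
Step 4: SEND seq=163 -> in-order
Step 5: SEND seq=299 -> in-order

Answer: yes yes no yes yes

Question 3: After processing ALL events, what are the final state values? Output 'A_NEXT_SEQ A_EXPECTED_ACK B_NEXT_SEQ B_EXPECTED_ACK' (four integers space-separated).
After event 0: A_seq=100 A_ack=269 B_seq=269 B_ack=100
After event 1: A_seq=163 A_ack=269 B_seq=269 B_ack=163
After event 2: A_seq=243 A_ack=269 B_seq=269 B_ack=163
After event 3: A_seq=299 A_ack=269 B_seq=269 B_ack=163
After event 4: A_seq=299 A_ack=269 B_seq=269 B_ack=299
After event 5: A_seq=324 A_ack=269 B_seq=269 B_ack=324

Answer: 324 269 269 324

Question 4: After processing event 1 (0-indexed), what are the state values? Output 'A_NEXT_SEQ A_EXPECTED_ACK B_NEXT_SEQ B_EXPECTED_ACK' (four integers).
After event 0: A_seq=100 A_ack=269 B_seq=269 B_ack=100
After event 1: A_seq=163 A_ack=269 B_seq=269 B_ack=163

163 269 269 163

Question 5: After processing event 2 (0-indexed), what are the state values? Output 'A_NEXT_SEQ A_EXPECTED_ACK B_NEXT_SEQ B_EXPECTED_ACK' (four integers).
After event 0: A_seq=100 A_ack=269 B_seq=269 B_ack=100
After event 1: A_seq=163 A_ack=269 B_seq=269 B_ack=163
After event 2: A_seq=243 A_ack=269 B_seq=269 B_ack=163

243 269 269 163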